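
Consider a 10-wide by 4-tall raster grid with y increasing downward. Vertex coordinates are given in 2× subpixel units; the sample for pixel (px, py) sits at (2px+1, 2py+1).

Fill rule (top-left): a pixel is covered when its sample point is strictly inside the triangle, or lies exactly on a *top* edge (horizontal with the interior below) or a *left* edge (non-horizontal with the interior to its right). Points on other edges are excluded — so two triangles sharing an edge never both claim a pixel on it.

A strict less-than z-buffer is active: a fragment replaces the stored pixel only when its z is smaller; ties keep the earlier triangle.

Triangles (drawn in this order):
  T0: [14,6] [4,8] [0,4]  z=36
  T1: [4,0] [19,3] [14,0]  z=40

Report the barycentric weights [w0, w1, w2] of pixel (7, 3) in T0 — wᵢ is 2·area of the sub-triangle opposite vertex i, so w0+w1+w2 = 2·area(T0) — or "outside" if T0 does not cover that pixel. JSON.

T0:
  2·area = 48
  edge (14, 6)→(4, 8): d=(-10,2) right/bottom  bias=-1
  edge (4, 8)→(0, 4): d=(-4,-4) top-left  bias=+0
  edge (0, 4)→(14, 6): d=(14,2) right/bottom  bias=-1
    (0,2)@(1, 5): e=[36,0,12] → #  [on edge]
    (1,2)@(3, 5): e=[32,8,8] → #
    (2,2)@(5, 5): e=[28,16,4] → #
    (3,2)@(7, 5): e=[24,24,0] → ·  [on edge]
    (9,2)@(19, 5): e=[0,72,-24] → ·  [on edge]
    (0,3)@(1, 7): e=[16,-8,40] → ·
    (1,3)@(3, 7): e=[12,0,36] → #  [on edge]
    (3,3)@(7, 7): e=[4,16,28] → #
    (4,3)@(9, 7): e=[0,24,24] → ·  [on edge]
  covered (6 px):
    · · · · · · · · · ·
    · · · · · · · · · ·
    # # # · · · · · · ·
    · # # # · · · · · ·
T1:
  2·area = 30  (B↔C swapped to make it positive)
  edge (4, 0)→(14, 0): d=(10,0) top-left  bias=+0
  edge (14, 0)→(19, 3): d=(5,3) right/bottom  bias=-1
  edge (19, 3)→(4, 0): d=(-15,-3) top-left  bias=+0
    (4,0)@(9, 1): e=[10,20,0] → #  [on edge]
    (5,0)@(11, 1): e=[10,14,6] → #
    (6,0)@(13, 1): e=[10,8,12] → #
    (7,0)@(15, 1): e=[10,2,18] → #
    (8,0)@(17, 1): e=[10,-4,24] → ·
    (4,1)@(9, 3): e=[30,30,-30] → ·
    (5,1)@(11, 3): e=[30,24,-24] → ·
    (6,1)@(13, 3): e=[30,18,-18] → ·
    (7,1)@(15, 3): e=[30,12,-12] → ·
    (9,1)@(19, 3): e=[30,0,0] → ·  [on edge]
  covered (4 px):
    · · · · # # # # · ·
    · · · · · · · · · ·
    · · · · · · · · · ·
    · · · · · · · · · ·

Result: "outside"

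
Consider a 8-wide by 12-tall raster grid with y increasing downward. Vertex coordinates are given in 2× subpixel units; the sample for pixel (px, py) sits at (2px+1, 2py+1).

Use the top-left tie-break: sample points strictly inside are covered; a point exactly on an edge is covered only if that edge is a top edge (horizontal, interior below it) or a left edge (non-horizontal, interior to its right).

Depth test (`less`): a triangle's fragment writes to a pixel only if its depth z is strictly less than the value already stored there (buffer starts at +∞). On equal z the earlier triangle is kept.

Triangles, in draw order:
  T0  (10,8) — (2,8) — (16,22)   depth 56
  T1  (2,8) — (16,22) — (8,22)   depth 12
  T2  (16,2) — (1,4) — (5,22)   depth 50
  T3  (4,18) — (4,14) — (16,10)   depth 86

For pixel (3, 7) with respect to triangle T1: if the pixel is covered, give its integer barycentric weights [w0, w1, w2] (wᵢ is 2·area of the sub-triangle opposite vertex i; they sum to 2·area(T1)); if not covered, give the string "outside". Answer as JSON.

T0:
  2·area = 112  (B↔C swapped to make it positive)
  edge (10, 8)→(16, 22): d=(6,14) right/bottom  bias=-1
  edge (16, 22)→(2, 8): d=(-14,-14) top-left  bias=+0
  edge (2, 8)→(10, 8): d=(8,0) top-left  bias=+0
    (3,0)@(7, 1): e=[0,168,-56] → ·  [on edge]
    (0,3)@(1, 7): e=[120,0,-8] → ·  [on edge]
    (1,4)@(3, 9): e=[104,0,8] → #  [on edge]
    (2,4)@(5, 9): e=[76,28,8] → #
    (3,4)@(7, 9): e=[48,56,8] → #
    (4,4)@(9, 9): e=[20,84,8] → #
    (5,4)@(11, 9): e=[-8,112,8] → ·
    (1,5)@(3, 11): e=[116,-28,24] → ·
    (2,5)@(5, 11): e=[88,0,24] → #  [on edge]
    (5,5)@(11, 11): e=[4,84,24] → #
    (6,5)@(13, 11): e=[-24,112,24] → ·
    (2,6)@(5, 13): e=[100,-28,40] → ·
    (3,6)@(7, 13): e=[72,0,40] → #  [on edge]
    (4,7)@(9, 15): e=[56,0,56] → #  [on edge]
    (6,7)@(13, 15): e=[0,56,56] → ·  [on edge]
    (5,8)@(11, 17): e=[40,0,72] → #  [on edge]
    (6,9)@(13, 19): e=[24,0,88] → #  [on edge]
    (7,10)@(15, 21): e=[8,0,104] → #  [on edge]
  covered (17 px):
    · · · · · · · ·
    · · · · · · · ·
    · · · · · · · ·
    · · · · · · · ·
    · # # # # · · ·
    · · # # # # · ·
    · · · # # # · ·
    · · · · # # · ·
    · · · · · # # ·
    · · · · · · # ·
    · · · · · · · #
    · · · · · · · ·
T1:
  2·area = 112
  edge (2, 8)→(16, 22): d=(14,14) right/bottom  bias=-1
  edge (16, 22)→(8, 22): d=(-8,0) right/bottom  bias=-1
  edge (8, 22)→(2, 8): d=(-6,-14) top-left  bias=+0
    (0,3)@(1, 7): e=[0,120,-8] → ·  [on edge]
    (1,4)@(3, 9): e=[0,104,8] → ·  [on edge]
    (2,5)@(5, 11): e=[0,88,24] → ·  [on edge]
    (2,6)@(5, 13): e=[28,72,12] → #
    (3,6)@(7, 13): e=[0,72,40] → ·  [on edge]
    (2,7)@(5, 15): e=[56,56,0] → #  [on edge]
    (3,7)@(7, 15): e=[28,56,28] → #
    (4,7)@(9, 15): e=[0,56,56] → ·  [on edge]
    (2,8)@(5, 17): e=[84,40,-12] → ·
    (3,8)@(7, 17): e=[56,40,16] → #
    (4,8)@(9, 17): e=[28,40,44] → #
    (5,8)@(11, 17): e=[0,40,72] → ·  [on edge]
    (6,9)@(13, 19): e=[0,24,88] → ·  [on edge]
    (7,10)@(15, 21): e=[0,8,104] → ·  [on edge]
  covered (11 px):
    · · · · · · · ·
    · · · · · · · ·
    · · · · · · · ·
    · · · · · · · ·
    · · · · · · · ·
    · · · · · · · ·
    · · # · · · · ·
    · · # # · · · ·
    · · · # # · · ·
    · · · # # # · ·
    · · · · # # # ·
    · · · · · · · ·
T2:
  2·area = 278  (B↔C swapped to make it positive)
  edge (16, 2)→(5, 22): d=(-11,20) right/bottom  bias=-1
  edge (5, 22)→(1, 4): d=(-4,-18) top-left  bias=+0
  edge (1, 4)→(16, 2): d=(15,-2) top-left  bias=+0
    (4,1)@(9, 3): e=[129,148,1] → #
    (5,1)@(11, 3): e=[89,184,5] → #
    (6,1)@(13, 3): e=[49,220,9] → #
    (7,1)@(15, 3): e=[9,256,13] → #
    (1,2)@(3, 5): e=[227,32,19] → #
    (2,2)@(5, 5): e=[187,68,23] → #
    (3,2)@(7, 5): e=[147,104,27] → #
    (7,2)@(15, 5): e=[-13,248,43] → ·
    (1,3)@(3, 7): e=[205,24,49] → #
    (7,3)@(15, 7): e=[-35,240,73] → ·
    (1,4)@(3, 9): e=[183,16,79] → #
    (6,4)@(13, 9): e=[-17,196,99] → ·
    (1,6)@(3, 13): e=[139,0,139] → #  [on edge]
  covered (36 px):
    · · · · · · · ·
    · · · · # # # #
    · # # # # # # ·
    · # # # # # # ·
    · # # # # # · ·
    · # # # # # · ·
    · # # # # · · ·
    · · # # · · · ·
    · · # # · · · ·
    · · # · · · · ·
    · · # · · · · ·
    · · · · · · · ·
T3:
  2·area = 48
  edge (4, 18)→(4, 14): d=(0,-4) top-left  bias=+0
  edge (4, 14)→(16, 10): d=(12,-4) top-left  bias=+0
  edge (16, 10)→(4, 18): d=(-12,8) right/bottom  bias=-1
    (6,5)@(13, 11): e=[36,0,12] → #  [on edge]
    (7,5)@(15, 11): e=[44,8,-4] → ·
    (3,6)@(7, 13): e=[12,0,36] → #  [on edge]
    (4,6)@(9, 13): e=[20,8,20] → #
    (5,6)@(11, 13): e=[28,16,4] → #
    (6,6)@(13, 13): e=[36,24,-12] → ·
    (0,7)@(1, 15): e=[-12,0,60] → ·  [on edge]
    (2,7)@(5, 15): e=[4,16,28] → #
    (4,7)@(9, 15): e=[20,32,-4] → ·
    (5,7)@(11, 15): e=[28,40,-20] → ·
    (2,8)@(5, 17): e=[4,40,4] → #
    (3,8)@(7, 17): e=[12,48,-12] → ·
  covered (7 px):
    · · · · · · · ·
    · · · · · · · ·
    · · · · · · · ·
    · · · · · · · ·
    · · · · · · · ·
    · · · · · · # ·
    · · · # # # · ·
    · · # # · · · ·
    · · # · · · · ·
    · · · · · · · ·
    · · · · · · · ·
    · · · · · · · ·

Answer: [56,28,28]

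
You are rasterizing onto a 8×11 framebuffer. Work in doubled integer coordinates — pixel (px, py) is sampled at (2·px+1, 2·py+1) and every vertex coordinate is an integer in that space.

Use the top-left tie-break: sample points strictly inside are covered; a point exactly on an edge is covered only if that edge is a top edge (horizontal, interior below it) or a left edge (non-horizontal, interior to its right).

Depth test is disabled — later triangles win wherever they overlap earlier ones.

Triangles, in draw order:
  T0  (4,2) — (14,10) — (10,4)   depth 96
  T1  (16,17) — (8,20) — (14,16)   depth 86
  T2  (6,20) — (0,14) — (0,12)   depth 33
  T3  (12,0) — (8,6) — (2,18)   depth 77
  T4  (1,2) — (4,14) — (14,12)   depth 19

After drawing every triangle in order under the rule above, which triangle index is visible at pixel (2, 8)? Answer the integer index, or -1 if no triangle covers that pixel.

T0:
  2·area = 28  (B↔C swapped to make it positive)
  edge (4, 2)→(10, 4): d=(6,2) right/bottom  bias=-1
  edge (10, 4)→(14, 10): d=(4,6) right/bottom  bias=-1
  edge (14, 10)→(4, 2): d=(-10,-8) top-left  bias=+0
    (0,0)@(1, 1): e=[0,42,-14] → ·  [on edge]
    (3,1)@(7, 3): e=[0,14,14] → ·  [on edge]
    (4,2)@(9, 5): e=[8,10,10] → █
    (5,2)@(11, 5): e=[4,-2,26] → ·
    (6,2)@(13, 5): e=[0,-14,42] → ·  [on edge]
    (4,3)@(9, 7): e=[20,18,-10] → ·
    (5,3)@(11, 7): e=[16,6,6] → █
    (6,3)@(13, 7): e=[12,-6,22] → ·
    (5,4)@(11, 9): e=[28,14,-14] → ·
    (6,4)@(13, 9): e=[24,2,2] → █
    (7,4)@(15, 9): e=[20,-10,18] → ·
    (6,5)@(13, 11): e=[36,10,-18] → ·
  covered (3 px):
    · · · · · · · ·
    · · · · · · · ·
    · · · · █ · · ·
    · · · · · █ · ·
    · · · · · · █ ·
    · · · · · · · ·
    · · · · · · · ·
    · · · · · · · ·
    · · · · · · · ·
    · · · · · · · ·
    · · · · · · · ·
T1:
  2·area = 14
  edge (16, 17)→(8, 20): d=(-8,3) right/bottom  bias=-1
  edge (8, 20)→(14, 16): d=(6,-4) top-left  bias=+0
  edge (14, 16)→(16, 17): d=(2,1) right/bottom  bias=-1
    (6,8)@(13, 17): e=[9,2,3] → █
    (7,8)@(15, 17): e=[3,10,1] → █
    (6,9)@(13, 19): e=[-7,14,7] → ·
    (7,9)@(15, 19): e=[-13,22,5] → ·
  covered (2 px):
    · · · · · · · ·
    · · · · · · · ·
    · · · · · · · ·
    · · · · · · · ·
    · · · · · · · ·
    · · · · · · · ·
    · · · · · · · ·
    · · · · · · · ·
    · · · · · · █ █
    · · · · · · · ·
    · · · · · · · ·
T2:
  2·area = 12
  edge (6, 20)→(0, 14): d=(-6,-6) top-left  bias=+0
  edge (0, 14)→(0, 12): d=(0,-2) top-left  bias=+0
  edge (0, 12)→(6, 20): d=(6,8) right/bottom  bias=-1
    (0,7)@(1, 15): e=[0,2,10] → █  [on edge]
    (1,7)@(3, 15): e=[12,6,-6] → ·
    (0,8)@(1, 17): e=[-12,2,22] → ·
    (1,8)@(3, 17): e=[0,6,6] → █  [on edge]
    (2,8)@(5, 17): e=[12,10,-10] → ·
    (1,9)@(3, 19): e=[-12,6,18] → ·
    (2,9)@(5, 19): e=[0,10,2] → █  [on edge]
    (3,9)@(7, 19): e=[12,14,-14] → ·
    (2,10)@(5, 21): e=[-12,10,14] → ·
    (3,10)@(7, 21): e=[0,14,-2] → ·  [on edge]
  covered (3 px):
    · · · · · · · ·
    · · · · · · · ·
    · · · · · · · ·
    · · · · · · · ·
    · · · · · · · ·
    · · · · · · · ·
    · · · · · · · ·
    █ · · · · · · ·
    · █ · · · · · ·
    · · █ · · · · ·
    · · · · · · · ·
T3:
  2·area = 12  (B↔C swapped to make it positive)
  edge (12, 0)→(2, 18): d=(-10,18) right/bottom  bias=-1
  edge (2, 18)→(8, 6): d=(6,-12) top-left  bias=+0
  edge (8, 6)→(12, 0): d=(4,-6) top-left  bias=+0
    (4,2)@(9, 5): e=[4,6,2] → █
    (5,2)@(11, 5): e=[-32,30,14] → ·
    (4,3)@(9, 7): e=[-16,18,10] → ·
    (3,4)@(7, 9): e=[0,6,6] → ·  [on edge]
  covered (1 px):
    · · · · · · · ·
    · · · · · · · ·
    · · · · █ · · ·
    · · · · · · · ·
    · · · · · · · ·
    · · · · · · · ·
    · · · · · · · ·
    · · · · · · · ·
    · · · · · · · ·
    · · · · · · · ·
    · · · · · · · ·
T4:
  2·area = 126  (B↔C swapped to make it positive)
  edge (1, 2)→(14, 12): d=(13,10) right/bottom  bias=-1
  edge (14, 12)→(4, 14): d=(-10,2) right/bottom  bias=-1
  edge (4, 14)→(1, 2): d=(-3,-12) top-left  bias=+0
    (1,2)@(3, 5): e=[19,92,15] → █
    (2,2)@(5, 5): e=[-1,88,39] → ·
    (1,3)@(3, 7): e=[45,72,9] → █
    (2,3)@(5, 7): e=[25,68,33] → █
    (3,3)@(7, 7): e=[5,64,57] → █
    (4,3)@(9, 7): e=[-15,60,81] → ·
    (1,4)@(3, 9): e=[71,52,3] → █
    (4,4)@(9, 9): e=[11,40,75] → █
    (5,4)@(11, 9): e=[-9,36,99] → ·
    (1,5)@(3, 11): e=[97,32,-3] → ·
    (2,5)@(5, 11): e=[77,28,21] → █
    (5,5)@(11, 11): e=[17,16,93] → █
    (4,6)@(9, 13): e=[63,0,63] → ·  [on edge]
  covered (14 px):
    · · · · · · · ·
    · · · · · · · ·
    · █ · · · · · ·
    · █ █ █ · · · ·
    · █ █ █ █ · · ·
    · · █ █ █ █ · ·
    · · █ █ · · · ·
    · · · · · · · ·
    · · · · · · · ·
    · · · · · · · ·
    · · · · · · · ·

Z-buffer (winner per pixel, '.' = empty):
  . . . . . . . .
  . . . . . . . .
  . 4 . . 3 . . .
  . 4 4 4 . 0 . .
  . 4 4 4 4 . 0 .
  . . 4 4 4 4 . .
  . . 4 4 . . . .
  2 . . . . . . .
  . 2 . . . . 1 1
  . . 2 . . . . .
  . . . . . . . .

Final: -1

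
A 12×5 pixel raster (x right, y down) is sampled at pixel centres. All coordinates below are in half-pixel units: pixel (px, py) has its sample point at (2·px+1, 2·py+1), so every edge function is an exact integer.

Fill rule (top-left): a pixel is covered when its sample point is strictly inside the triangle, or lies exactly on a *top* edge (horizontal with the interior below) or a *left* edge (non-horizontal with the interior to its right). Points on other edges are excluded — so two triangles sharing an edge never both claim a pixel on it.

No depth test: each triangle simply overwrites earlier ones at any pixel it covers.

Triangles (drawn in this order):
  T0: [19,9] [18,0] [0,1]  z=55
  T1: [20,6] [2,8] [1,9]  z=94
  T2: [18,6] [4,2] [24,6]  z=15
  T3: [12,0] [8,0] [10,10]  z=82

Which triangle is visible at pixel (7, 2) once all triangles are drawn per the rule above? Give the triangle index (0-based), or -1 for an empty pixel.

T0:
  2·area = 163  (B↔C swapped to make it positive)
  edge (19, 9)→(0, 1): d=(-19,-8) top-left  bias=+0
  edge (0, 1)→(18, 0): d=(18,-1) top-left  bias=+0
  edge (18, 0)→(19, 9): d=(1,9) right/bottom  bias=-1
    (0,0)@(1, 1): e=[8,1,154] → #
    (1,0)@(3, 1): e=[24,3,136] → #
    (2,0)@(5, 1): e=[40,5,118] → #
    (3,0)@(7, 1): e=[56,7,100] → #
    (4,0)@(9, 1): e=[72,9,82] → #
    (5,0)@(11, 1): e=[88,11,64] → #
    (6,0)@(13, 1): e=[104,13,46] → #
    (7,0)@(15, 1): e=[120,15,28] → #
    (8,0)@(17, 1): e=[136,17,10] → #
    (9,0)@(19, 1): e=[152,19,-8] → ·
    (0,1)@(1, 3): e=[-30,37,156] → ·
    (1,1)@(3, 3): e=[-14,39,138] → ·
    (9,4)@(19, 9): e=[0,163,0] → ·  [on edge]
  covered (22 px):
    # # # # # # # # # · · ·
    · · # # # # # # # · · ·
    · · · · · # # # # · · ·
    · · · · · · · # # · · ·
    · · · · · · · · · · · ·
T1:
  2·area = 16  (B↔C swapped to make it positive)
  edge (20, 6)→(1, 9): d=(-19,3) right/bottom  bias=-1
  edge (1, 9)→(2, 8): d=(1,-1) top-left  bias=+0
  edge (2, 8)→(20, 6): d=(18,-2) top-left  bias=+0
    (4,0)@(9, 1): e=[128,0,-112] → ·  [on edge]
    (3,1)@(7, 3): e=[96,0,-80] → ·  [on edge]
    (2,2)@(5, 5): e=[64,0,-48] → ·  [on edge]
    (1,3)@(3, 7): e=[32,0,-16] → ·  [on edge]
    (5,3)@(11, 7): e=[8,8,0] → #  [on edge]
    (6,3)@(13, 7): e=[2,10,4] → #
    (7,3)@(15, 7): e=[-4,12,8] → ·
    (0,4)@(1, 9): e=[0,0,16] → ·  [on edge]
    (5,4)@(11, 9): e=[-30,10,36] → ·
    (6,4)@(13, 9): e=[-36,12,40] → ·
  covered (2 px):
    · · · · · · · · · · · ·
    · · · · · · · · · · · ·
    · · · · · · · · · · · ·
    · · · · · # # · · · · ·
    · · · · · · · · · · · ·
T2:
  2·area = 24
  edge (18, 6)→(4, 2): d=(-14,-4) top-left  bias=+0
  edge (4, 2)→(24, 6): d=(20,4) right/bottom  bias=-1
  edge (24, 6)→(18, 6): d=(-6,0) right/bottom  bias=-1
    (4,1)@(9, 3): e=[6,0,18] → ·  [on edge]
    (7,2)@(15, 5): e=[2,16,6] → #
    (8,2)@(17, 5): e=[10,8,6] → #
    (9,2)@(19, 5): e=[18,0,6] → ·  [on edge]
    (7,3)@(15, 7): e=[-26,56,-6] → ·
    (8,3)@(17, 7): e=[-18,48,-6] → ·
  covered (2 px):
    · · · · · · · · · · · ·
    · · · · · · · · · · · ·
    · · · · · · · # # · · ·
    · · · · · · · · · · · ·
    · · · · · · · · · · · ·
T3:
  2·area = 40  (B↔C swapped to make it positive)
  edge (12, 0)→(10, 10): d=(-2,10) right/bottom  bias=-1
  edge (10, 10)→(8, 0): d=(-2,-10) top-left  bias=+0
  edge (8, 0)→(12, 0): d=(4,0) top-left  bias=+0
    (4,0)@(9, 1): e=[28,8,4] → #
    (5,0)@(11, 1): e=[8,28,4] → #
    (6,0)@(13, 1): e=[-12,48,4] → ·
    (4,1)@(9, 3): e=[24,4,12] → #
    (6,1)@(13, 3): e=[-16,44,12] → ·
    (4,2)@(9, 5): e=[20,0,20] → #  [on edge]
    (5,2)@(11, 5): e=[0,20,20] → ·  [on edge]
    (4,3)@(9, 7): e=[16,-4,28] → ·
  covered (5 px):
    · · · · # # · · · · · ·
    · · · · # # · · · · · ·
    · · · · # · · · · · · ·
    · · · · · · · · · · · ·
    · · · · · · · · · · · ·

Z-buffer (winner per pixel, '.' = empty):
  0 0 0 0 3 3 0 0 0 . . .
  . . 0 0 3 3 0 0 0 . . .
  . . . . 3 0 0 2 2 . . .
  . . . . . 1 1 0 0 . . .
  . . . . . . . . . . . .

Result: 2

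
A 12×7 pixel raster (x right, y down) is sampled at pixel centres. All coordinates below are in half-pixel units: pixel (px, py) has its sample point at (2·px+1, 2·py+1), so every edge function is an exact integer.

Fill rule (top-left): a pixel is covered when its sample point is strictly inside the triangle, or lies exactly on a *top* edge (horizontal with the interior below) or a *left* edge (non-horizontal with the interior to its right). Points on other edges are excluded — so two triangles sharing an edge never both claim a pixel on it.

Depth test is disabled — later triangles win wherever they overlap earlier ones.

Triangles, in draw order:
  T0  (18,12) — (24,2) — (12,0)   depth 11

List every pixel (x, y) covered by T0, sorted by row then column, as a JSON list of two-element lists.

T0:
  2·area = 132  (B↔C swapped to make it positive)
  edge (18, 12)→(12, 0): d=(-6,-12) top-left  bias=+0
  edge (12, 0)→(24, 2): d=(12,2) right/bottom  bias=-1
  edge (24, 2)→(18, 12): d=(-6,10) right/bottom  bias=-1
    (6,0)@(13, 1): e=[6,10,116] → █
    (7,0)@(15, 1): e=[30,6,96] → █
    (8,0)@(17, 1): e=[54,2,76] → █
    (9,0)@(19, 1): e=[78,-2,56] → ·
    (6,1)@(13, 3): e=[-6,34,104] → ·
    (7,1)@(15, 3): e=[18,30,84] → █
    (9,1)@(19, 3): e=[66,22,44] → █
    (10,1)@(21, 3): e=[90,18,24] → █
    (11,1)@(23, 3): e=[114,14,4] → █
    (7,2)@(15, 5): e=[6,54,72] → █
    (11,2)@(23, 5): e=[102,38,-8] → ·
    (7,3)@(15, 7): e=[-6,78,60] → ·
    (10,3)@(21, 7): e=[66,66,0] → ·  [on edge]
  covered (16 px):
    · · · · · · █ █ █ · · ·
    · · · · · · · █ █ █ █ █
    · · · · · · · █ █ █ █ ·
    · · · · · · · · █ █ · ·
    · · · · · · · · █ █ · ·
    · · · · · · · · · · · ·
    · · · · · · · · · · · ·

Final: [[6,0],[7,0],[8,0],[7,1],[8,1],[9,1],[10,1],[11,1],[7,2],[8,2],[9,2],[10,2],[8,3],[9,3],[8,4],[9,4]]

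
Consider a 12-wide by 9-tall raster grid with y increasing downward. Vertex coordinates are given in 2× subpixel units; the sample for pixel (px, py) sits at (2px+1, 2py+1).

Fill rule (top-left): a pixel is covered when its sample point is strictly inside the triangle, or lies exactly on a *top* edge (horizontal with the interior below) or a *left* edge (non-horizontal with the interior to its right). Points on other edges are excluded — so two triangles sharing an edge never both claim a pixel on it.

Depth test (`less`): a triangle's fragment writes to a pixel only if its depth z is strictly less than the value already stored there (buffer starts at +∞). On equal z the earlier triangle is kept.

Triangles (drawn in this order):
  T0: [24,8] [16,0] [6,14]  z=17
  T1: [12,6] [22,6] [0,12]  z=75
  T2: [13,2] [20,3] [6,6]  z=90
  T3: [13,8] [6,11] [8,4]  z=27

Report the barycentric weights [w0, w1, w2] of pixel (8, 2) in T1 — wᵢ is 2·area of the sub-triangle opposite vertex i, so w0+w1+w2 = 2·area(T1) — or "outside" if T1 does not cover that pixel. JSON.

T0:
  2·area = 192  (B↔C swapped to make it positive)
  edge (24, 8)→(6, 14): d=(-18,6) right/bottom  bias=-1
  edge (6, 14)→(16, 0): d=(10,-14) top-left  bias=+0
  edge (16, 0)→(24, 8): d=(8,8) right/bottom  bias=-1
    (8,0)@(17, 1): e=[168,24,0] → .  [on edge]
    (7,1)@(15, 3): e=[144,16,32] → X
    (8,1)@(17, 3): e=[132,44,16] → X
    (9,1)@(19, 3): e=[120,72,0] → .  [on edge]
    (6,2)@(13, 5): e=[120,8,64] → X
    (9,2)@(19, 5): e=[84,92,16] → X
    (10,2)@(21, 5): e=[72,120,0] → .  [on edge]
    (5,3)@(11, 7): e=[96,0,96] → X  [on edge]
    (10,3)@(21, 7): e=[36,140,16] → X
    (11,3)@(23, 7): e=[24,168,0] → .  [on edge]
    (5,4)@(11, 9): e=[60,20,112] → X
    (10,4)@(21, 9): e=[0,160,32] → .  [on edge]
    (7,5)@(15, 11): e=[0,96,96] → .  [on edge]
    (4,6)@(9, 13): e=[0,32,160] → .  [on edge]
    (1,7)@(3, 15): e=[0,-32,224] → .  [on edge]
  covered (21 px):
    . . . . . . . . . . . .
    . . . . . . . X X . . .
    . . . . . . X X X X . .
    . . . . . X X X X X X .
    . . . . . X X X X X . .
    . . . . X X X . . . . .
    . . . X . . . . . . . .
    . . . . . . . . . . . .
    . . . . . . . . . . . .
T1:
  2·area = 60
  edge (12, 6)→(22, 6): d=(10,0) top-left  bias=+0
  edge (22, 6)→(0, 12): d=(-22,6) right/bottom  bias=-1
  edge (0, 12)→(12, 6): d=(12,-6) top-left  bias=+0
    (5,3)@(11, 7): e=[10,44,6] → X
    (6,3)@(13, 7): e=[10,32,18] → X
    (7,3)@(15, 7): e=[10,20,30] → X
    (8,3)@(17, 7): e=[10,8,42] → X
    (9,3)@(19, 7): e=[10,-4,54] → .
    (3,4)@(7, 9): e=[30,24,6] → X
    (4,4)@(9, 9): e=[30,12,18] → X
    (5,4)@(11, 9): e=[30,0,30] → .  [on edge]
    (6,4)@(13, 9): e=[30,-12,42] → .
    (7,4)@(15, 9): e=[30,-24,54] → .
    (8,4)@(17, 9): e=[30,-36,66] → .
    (1,5)@(3, 11): e=[50,4,6] → X
  covered (7 px):
    . . . . . . . . . . . .
    . . . . . . . . . . . .
    . . . . . . . . . . . .
    . . . . . X X X X . . .
    . . . X X . . . . . . .
    . X . . . . . . . . . .
    . . . . . . . . . . . .
    . . . . . . . . . . . .
    . . . . . . . . . . . .
T2:
  2·area = 35
  edge (13, 2)→(20, 3): d=(7,1) right/bottom  bias=-1
  edge (20, 3)→(6, 6): d=(-14,3) right/bottom  bias=-1
  edge (6, 6)→(13, 2): d=(7,-4) top-left  bias=+0
    (6,1)@(13, 3): e=[7,21,7] → X
    (7,1)@(15, 3): e=[5,15,15] → X
    (8,1)@(17, 3): e=[3,9,23] → X
    (9,1)@(19, 3): e=[1,3,31] → X
    (10,1)@(21, 3): e=[-1,-3,39] → .
    (4,2)@(9, 5): e=[25,5,5] → X
    (5,2)@(11, 5): e=[23,-1,13] → .
    (6,2)@(13, 5): e=[21,-7,21] → .
    (7,2)@(15, 5): e=[19,-13,29] → .
    (8,2)@(17, 5): e=[17,-19,37] → .
    (9,2)@(19, 5): e=[15,-25,45] → .
    (4,3)@(9, 7): e=[39,-23,19] → .
  covered (5 px):
    . . . . . . . . . . . .
    . . . . . . X X X X . .
    . . . . X . . . . . . .
    . . . . . . . . . . . .
    . . . . . . . . . . . .
    . . . . . . . . . . . .
    . . . . . . . . . . . .
    . . . . . . . . . . . .
    . . . . . . . . . . . .
T3:
  2·area = 43
  edge (13, 8)→(6, 11): d=(-7,3) right/bottom  bias=-1
  edge (6, 11)→(8, 4): d=(2,-7) top-left  bias=+0
  edge (8, 4)→(13, 8): d=(5,4) right/bottom  bias=-1
    (4,2)@(9, 5): e=[33,9,1] → X
    (5,2)@(11, 5): e=[27,23,-7] → .
    (4,3)@(9, 7): e=[19,13,11] → X
    (5,3)@(11, 7): e=[13,27,3] → X
    (6,3)@(13, 7): e=[7,41,-5] → .
    (3,4)@(7, 9): e=[11,3,29] → X
    (5,4)@(11, 9): e=[-1,31,13] → .
    (3,5)@(7, 11): e=[-3,7,39] → .
    (4,5)@(9, 11): e=[-9,21,31] → .
  covered (5 px):
    . . . . . . . . . . . .
    . . . . . . . . . . . .
    . . . . X . . . . . . .
    . . . . X X . . . . . .
    . . . X X . . . . . . .
    . . . . . . . . . . . .
    . . . . . . . . . . . .
    . . . . . . . . . . . .
    . . . . . . . . . . . .

Answer: "outside"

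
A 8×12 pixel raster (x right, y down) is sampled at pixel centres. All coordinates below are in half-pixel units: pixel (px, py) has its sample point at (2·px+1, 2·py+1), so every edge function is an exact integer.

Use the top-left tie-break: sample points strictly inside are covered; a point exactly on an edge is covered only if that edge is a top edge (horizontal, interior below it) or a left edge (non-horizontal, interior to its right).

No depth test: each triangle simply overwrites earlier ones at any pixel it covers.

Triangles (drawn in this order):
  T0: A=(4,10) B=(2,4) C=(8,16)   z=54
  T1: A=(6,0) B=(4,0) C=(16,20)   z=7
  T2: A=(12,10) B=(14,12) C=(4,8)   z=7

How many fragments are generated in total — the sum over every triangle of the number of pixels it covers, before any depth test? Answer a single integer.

T0:
  2·area = 12
  edge (4, 10)→(2, 4): d=(-2,-6) top-left  bias=+0
  edge (2, 4)→(8, 16): d=(6,12) right/bottom  bias=-1
  edge (8, 16)→(4, 10): d=(-4,-6) top-left  bias=+0
    (0,0)@(1, 1): e=[0,-6,18] → ·  [on edge]
    (1,3)@(3, 7): e=[0,6,6] → █  [on edge]
    (2,3)@(5, 7): e=[12,-18,18] → ·
    (1,4)@(3, 9): e=[-4,18,-2] → ·
    (2,5)@(5, 11): e=[4,6,2] → █
    (3,5)@(7, 11): e=[16,-18,14] → ·
    (2,6)@(5, 13): e=[0,18,-6] → ·  [on edge]
    (3,9)@(7, 19): e=[0,30,-18] → ·  [on edge]
  covered (2 px):
    · · · · · · · ·
    · · · · · · · ·
    · · · · · · · ·
    · █ · · · · · ·
    · · · · · · · ·
    · · █ · · · · ·
    · · · · · · · ·
    · · · · · · · ·
    · · · · · · · ·
    · · · · · · · ·
    · · · · · · · ·
    · · · · · · · ·
T1:
  2·area = 40  (B↔C swapped to make it positive)
  edge (6, 0)→(16, 20): d=(10,20) right/bottom  bias=-1
  edge (16, 20)→(4, 0): d=(-12,-20) top-left  bias=+0
  edge (4, 0)→(6, 0): d=(2,0) top-left  bias=+0
    (2,0)@(5, 1): e=[30,8,2] → █
    (3,0)@(7, 1): e=[-10,48,2] → ·
    (2,1)@(5, 3): e=[50,-16,6] → ·
    (3,1)@(7, 3): e=[10,24,6] → █
    (4,1)@(9, 3): e=[-30,64,6] → ·
    (3,2)@(7, 5): e=[30,0,10] → █  [on edge]
    (4,2)@(9, 5): e=[-10,40,10] → ·
    (3,3)@(7, 7): e=[50,-24,14] → ·
    (4,3)@(9, 7): e=[10,16,14] → █
    (5,3)@(11, 7): e=[-30,56,14] → ·
    (4,4)@(9, 9): e=[30,-8,18] → ·
    (5,5)@(11, 11): e=[10,8,22] → █
    (6,7)@(13, 15): e=[10,0,30] → █  [on edge]
  covered (6 px):
    · · █ · · · · ·
    · · · █ · · · ·
    · · · █ · · · ·
    · · · · █ · · ·
    · · · · · · · ·
    · · · · · █ · ·
    · · · · · · · ·
    · · · · · · █ ·
    · · · · · · · ·
    · · · · · · · ·
    · · · · · · · ·
    · · · · · · · ·
T2:
  2·area = 12
  edge (12, 10)→(14, 12): d=(2,2) right/bottom  bias=-1
  edge (14, 12)→(4, 8): d=(-10,-4) top-left  bias=+0
  edge (4, 8)→(12, 10): d=(8,2) right/bottom  bias=-1
    (1,0)@(3, 1): e=[0,66,-54] → ·  [on edge]
    (2,1)@(5, 3): e=[0,54,-42] → ·  [on edge]
    (3,2)@(7, 5): e=[0,42,-30] → ·  [on edge]
    (4,3)@(9, 7): e=[0,30,-18] → ·  [on edge]
    (3,4)@(7, 9): e=[8,2,2] → █
    (4,4)@(9, 9): e=[4,10,-2] → ·
    (5,4)@(11, 9): e=[0,18,-6] → ·  [on edge]
    (3,5)@(7, 11): e=[12,-18,18] → ·
    (6,5)@(13, 11): e=[0,6,6] → ·  [on edge]
    (7,6)@(15, 13): e=[0,-6,18] → ·  [on edge]
  covered (1 px):
    · · · · · · · ·
    · · · · · · · ·
    · · · · · · · ·
    · · · · · · · ·
    · · · █ · · · ·
    · · · · · · · ·
    · · · · · · · ·
    · · · · · · · ·
    · · · · · · · ·
    · · · · · · · ·
    · · · · · · · ·
    · · · · · · · ·

Result: 9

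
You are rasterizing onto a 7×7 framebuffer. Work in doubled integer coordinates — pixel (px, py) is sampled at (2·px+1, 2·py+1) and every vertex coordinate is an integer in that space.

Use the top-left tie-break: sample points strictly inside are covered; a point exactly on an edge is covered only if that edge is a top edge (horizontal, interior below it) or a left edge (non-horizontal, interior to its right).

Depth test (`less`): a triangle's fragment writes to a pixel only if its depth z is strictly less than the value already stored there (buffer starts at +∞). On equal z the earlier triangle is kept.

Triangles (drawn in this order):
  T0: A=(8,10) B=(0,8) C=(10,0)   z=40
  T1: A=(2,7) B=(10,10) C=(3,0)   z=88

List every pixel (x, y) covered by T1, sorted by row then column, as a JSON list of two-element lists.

T0:
  2·area = 84
  edge (8, 10)→(0, 8): d=(-8,-2) top-left  bias=+0
  edge (0, 8)→(10, 0): d=(10,-8) top-left  bias=+0
  edge (10, 0)→(8, 10): d=(-2,10) right/bottom  bias=-1
    (4,0)@(9, 1): e=[74,2,8] → X
    (5,0)@(11, 1): e=[78,18,-12] → .
    (3,1)@(7, 3): e=[54,6,24] → X
    (5,1)@(11, 3): e=[62,38,-16] → .
    (2,2)@(5, 5): e=[34,10,40] → X
    (4,2)@(9, 5): e=[42,42,0] → .  [on edge]
    (1,3)@(3, 7): e=[14,14,56] → X
    (4,3)@(9, 7): e=[26,62,-4] → .
    (1,4)@(3, 9): e=[-2,34,52] → .
    (2,4)@(5, 9): e=[2,50,32] → X
    (4,4)@(9, 9): e=[10,82,-8] → .
    (2,5)@(5, 11): e=[-14,70,28] → .
  covered (10 px):
    . . . . X . .
    . . . X X . .
    . . X X . . .
    . X X X . . .
    . . X X . . .
    . . . . . . .
    . . . . . . .
T1:
  2·area = 59  (B↔C swapped to make it positive)
  edge (2, 7)→(3, 0): d=(1,-7) top-left  bias=+0
  edge (3, 0)→(10, 10): d=(7,10) right/bottom  bias=-1
  edge (10, 10)→(2, 7): d=(-8,-3) top-left  bias=+0
    (1,0)@(3, 1): e=[1,7,51] → X
    (2,0)@(5, 1): e=[15,-13,57] → .
    (1,1)@(3, 3): e=[3,21,35] → X
    (2,1)@(5, 3): e=[17,1,41] → X
    (3,1)@(7, 3): e=[31,-19,47] → .
    (1,2)@(3, 5): e=[5,35,19] → X
    (3,2)@(7, 5): e=[33,-5,31] → .
    (1,3)@(3, 7): e=[7,49,3] → X
    (3,3)@(7, 7): e=[35,9,15] → X
    (4,3)@(9, 7): e=[49,-11,21] → .
    (1,4)@(3, 9): e=[9,63,-13] → .
    (2,4)@(5, 9): e=[23,43,-7] → .
  covered (9 px):
    . X . . . . .
    . X X . . . .
    . X X . . . .
    . X X X . . .
    . . . . X . .
    . . . . . . .
    . . . . . . .

Final: [[1,0],[1,1],[2,1],[1,2],[2,2],[1,3],[2,3],[3,3],[4,4]]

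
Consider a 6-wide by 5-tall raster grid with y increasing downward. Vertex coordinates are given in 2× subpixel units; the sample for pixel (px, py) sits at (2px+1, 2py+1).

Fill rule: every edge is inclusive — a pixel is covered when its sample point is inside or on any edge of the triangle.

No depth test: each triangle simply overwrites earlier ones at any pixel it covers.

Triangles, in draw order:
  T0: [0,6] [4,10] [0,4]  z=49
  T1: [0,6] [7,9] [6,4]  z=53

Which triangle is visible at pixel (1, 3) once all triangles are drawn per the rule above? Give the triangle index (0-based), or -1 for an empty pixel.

T0:
  2·area = 8  (B↔C swapped to make it positive)
  edge (0, 6)→(0, 4): d=(0,-2) inclusive
  edge (0, 4)→(4, 10): d=(4,6) inclusive
  edge (4, 10)→(0, 6): d=(-4,-4) inclusive
    (0,3)@(1, 7): e=[2,6,0] → #  [on edge]
    (1,3)@(3, 7): e=[6,-6,8] → ·
    (0,4)@(1, 9): e=[2,14,-8] → ·
    (1,4)@(3, 9): e=[6,2,0] → #  [on edge]
    (2,4)@(5, 9): e=[10,-10,8] → ·
  covered (2 px):
    · · · · · ·
    · · · · · ·
    · · · · · ·
    # · · · · ·
    · # · · · ·
T1:
  2·area = 32  (B↔C swapped to make it positive)
  edge (0, 6)→(6, 4): d=(6,-2) inclusive
  edge (6, 4)→(7, 9): d=(1,5) inclusive
  edge (7, 9)→(0, 6): d=(-7,-3) inclusive
    (4,1)@(9, 3): e=[0,-16,48] → ·  [on edge]
    (1,2)@(3, 5): e=[0,16,16] → #  [on edge]
    (2,2)@(5, 5): e=[4,6,22] → #
    (3,2)@(7, 5): e=[8,-4,28] → ·
    (1,3)@(3, 7): e=[12,18,2] → #
    (3,3)@(7, 7): e=[20,-2,14] → ·
    (1,4)@(3, 9): e=[24,20,-12] → ·
    (2,4)@(5, 9): e=[28,10,-6] → ·
    (3,4)@(7, 9): e=[32,0,0] → #  [on edge]
    (4,4)@(9, 9): e=[36,-10,6] → ·
  covered (5 px):
    · · · · · ·
    · · · · · ·
    · # # · · ·
    · # # · · ·
    · · · # · ·

Z-buffer (winner per pixel, '.' = empty):
  . . . . . .
  . . . . . .
  . 1 1 . . .
  0 1 1 . . .
  . 0 . 1 . .

Answer: 1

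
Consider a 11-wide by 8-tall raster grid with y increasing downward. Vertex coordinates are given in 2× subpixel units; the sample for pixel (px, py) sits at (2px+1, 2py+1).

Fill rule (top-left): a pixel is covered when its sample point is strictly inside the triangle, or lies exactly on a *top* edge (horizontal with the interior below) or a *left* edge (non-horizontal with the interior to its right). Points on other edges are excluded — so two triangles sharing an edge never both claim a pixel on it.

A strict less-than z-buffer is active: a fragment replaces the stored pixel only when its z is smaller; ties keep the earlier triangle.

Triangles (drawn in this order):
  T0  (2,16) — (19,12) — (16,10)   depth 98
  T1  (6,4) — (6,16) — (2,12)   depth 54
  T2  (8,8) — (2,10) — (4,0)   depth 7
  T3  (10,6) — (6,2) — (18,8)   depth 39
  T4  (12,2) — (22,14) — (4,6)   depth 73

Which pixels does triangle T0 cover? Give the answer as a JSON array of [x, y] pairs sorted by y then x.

T0:
  2·area = 46  (B↔C swapped to make it positive)
  edge (2, 16)→(16, 10): d=(14,-6) top-left  bias=+0
  edge (16, 10)→(19, 12): d=(3,2) right/bottom  bias=-1
  edge (19, 12)→(2, 16): d=(-17,4) right/bottom  bias=-1
    (7,5)@(15, 11): e=[8,5,33] → #
    (8,5)@(17, 11): e=[20,1,25] → #
    (9,5)@(19, 11): e=[32,-3,17] → ·
    (4,6)@(9, 13): e=[0,23,23] → #  [on edge]
    (5,6)@(11, 13): e=[12,19,15] → #
    (6,6)@(13, 13): e=[24,15,7] → #
    (7,6)@(15, 13): e=[36,11,-1] → ·
    (8,6)@(17, 13): e=[48,7,-9] → ·
    (2,7)@(5, 15): e=[4,37,5] → #
    (3,7)@(7, 15): e=[16,33,-3] → ·
    (4,7)@(9, 15): e=[28,29,-11] → ·
    (5,7)@(11, 15): e=[40,25,-19] → ·
  covered (6 px):
    · · · · · · · · · · ·
    · · · · · · · · · · ·
    · · · · · · · · · · ·
    · · · · · · · · · · ·
    · · · · · · · · · · ·
    · · · · · · · # # · ·
    · · · · # # # · · · ·
    · · # · · · · · · · ·
T1:
  2·area = 48
  edge (6, 4)→(6, 16): d=(0,12) right/bottom  bias=-1
  edge (6, 16)→(2, 12): d=(-4,-4) top-left  bias=+0
  edge (2, 12)→(6, 4): d=(4,-8) top-left  bias=+0
    (2,3)@(5, 7): e=[12,32,4] → #
    (3,3)@(7, 7): e=[-12,40,20] → ·
    (2,4)@(5, 9): e=[12,24,12] → #
    (3,4)@(7, 9): e=[-12,32,28] → ·
    (0,5)@(1, 11): e=[60,0,-12] → ·  [on edge]
    (1,5)@(3, 11): e=[36,8,4] → #
    (3,5)@(7, 11): e=[-12,24,36] → ·
    (1,6)@(3, 13): e=[36,0,12] → #  [on edge]
    (3,6)@(7, 13): e=[-12,16,44] → ·
    (1,7)@(3, 15): e=[36,-8,20] → ·
    (2,7)@(5, 15): e=[12,0,36] → #  [on edge]
    (3,7)@(7, 15): e=[-12,8,52] → ·
  covered (7 px):
    · · · · · · · · · · ·
    · · · · · · · · · · ·
    · · · · · · · · · · ·
    · · # · · · · · · · ·
    · · # · · · · · · · ·
    · # # · · · · · · · ·
    · # # · · · · · · · ·
    · · # · · · · · · · ·
T2:
  2·area = 56
  edge (8, 8)→(2, 10): d=(-6,2) right/bottom  bias=-1
  edge (2, 10)→(4, 0): d=(2,-10) top-left  bias=+0
  edge (4, 0)→(8, 8): d=(4,8) right/bottom  bias=-1
    (2,1)@(5, 3): e=[36,16,4] → #
    (3,1)@(7, 3): e=[32,36,-12] → ·
    (1,2)@(3, 5): e=[28,0,28] → #  [on edge]
    (3,2)@(7, 5): e=[20,40,-4] → ·
    (8,2)@(17, 5): e=[0,140,-84] → ·  [on edge]
    (1,3)@(3, 7): e=[16,4,36] → #
    (3,3)@(7, 7): e=[8,44,4] → #
    (4,3)@(9, 7): e=[4,64,-12] → ·
    (5,3)@(11, 7): e=[0,84,-28] → ·  [on edge]
    (1,4)@(3, 9): e=[4,8,44] → #
    (2,4)@(5, 9): e=[0,28,28] → ·  [on edge]
    (3,4)@(7, 9): e=[-4,48,12] → ·
    (0,7)@(1, 15): e=[-28,0,84] → ·  [on edge]
  covered (7 px):
    · · · · · · · · · · ·
    · · # · · · · · · · ·
    · # # · · · · · · · ·
    · # # # · · · · · · ·
    · # · · · · · · · · ·
    · · · · · · · · · · ·
    · · · · · · · · · · ·
    · · · · · · · · · · ·
T3:
  2·area = 24
  edge (10, 6)→(6, 2): d=(-4,-4) top-left  bias=+0
  edge (6, 2)→(18, 8): d=(12,6) right/bottom  bias=-1
  edge (18, 8)→(10, 6): d=(-8,-2) top-left  bias=+0
    (2,0)@(5, 1): e=[0,-6,30] → ·  [on edge]
    (3,1)@(7, 3): e=[0,6,18] → #  [on edge]
    (4,1)@(9, 3): e=[8,-6,22] → ·
    (3,2)@(7, 5): e=[-8,30,2] → ·
    (4,2)@(9, 5): e=[0,18,6] → #  [on edge]
    (5,2)@(11, 5): e=[8,6,10] → #
    (6,2)@(13, 5): e=[16,-6,14] → ·
    (4,3)@(9, 7): e=[-8,42,-10] → ·
    (5,3)@(11, 7): e=[0,30,-6] → ·  [on edge]
    (7,3)@(15, 7): e=[16,6,2] → #
    (8,3)@(17, 7): e=[24,-6,6] → ·
    (6,4)@(13, 9): e=[0,42,-18] → ·  [on edge]
    (7,5)@(15, 11): e=[0,54,-30] → ·  [on edge]
    (8,6)@(17, 13): e=[0,66,-42] → ·  [on edge]
    (9,7)@(19, 15): e=[0,78,-54] → ·  [on edge]
  covered (4 px):
    · · · · · · · · · · ·
    · · · # · · · · · · ·
    · · · · # # · · · · ·
    · · · · · · · # · · ·
    · · · · · · · · · · ·
    · · · · · · · · · · ·
    · · · · · · · · · · ·
    · · · · · · · · · · ·
T4:
  2·area = 136
  edge (12, 2)→(22, 14): d=(10,12) right/bottom  bias=-1
  edge (22, 14)→(4, 6): d=(-18,-8) top-left  bias=+0
  edge (4, 6)→(12, 2): d=(8,-4) top-left  bias=+0
    (5,1)@(11, 3): e=[22,110,4] → #
    (6,1)@(13, 3): e=[-2,126,12] → ·
    (3,2)@(7, 5): e=[90,42,4] → #
    (4,2)@(9, 5): e=[66,58,12] → #
    (6,2)@(13, 5): e=[18,90,28] → #
    (7,2)@(15, 5): e=[-6,106,36] → ·
    (3,3)@(7, 7): e=[110,6,20] → #
    (7,3)@(15, 7): e=[14,70,52] → #
    (8,3)@(17, 7): e=[-10,86,60] → ·
    (3,4)@(7, 9): e=[130,-30,36] → ·
    (4,4)@(9, 9): e=[106,-14,44] → ·
    (5,4)@(11, 9): e=[82,2,52] → #
  covered (17 px):
    · · · · · · · · · · ·
    · · · · · # · · · · ·
    · · · # # # # · · · ·
    · · · # # # # # · · ·
    · · · · · # # # # · ·
    · · · · · · · · # # ·
    · · · · · · · · · · #
    · · · · · · · · · · ·

Final: [[7,5],[8,5],[4,6],[5,6],[6,6],[2,7]]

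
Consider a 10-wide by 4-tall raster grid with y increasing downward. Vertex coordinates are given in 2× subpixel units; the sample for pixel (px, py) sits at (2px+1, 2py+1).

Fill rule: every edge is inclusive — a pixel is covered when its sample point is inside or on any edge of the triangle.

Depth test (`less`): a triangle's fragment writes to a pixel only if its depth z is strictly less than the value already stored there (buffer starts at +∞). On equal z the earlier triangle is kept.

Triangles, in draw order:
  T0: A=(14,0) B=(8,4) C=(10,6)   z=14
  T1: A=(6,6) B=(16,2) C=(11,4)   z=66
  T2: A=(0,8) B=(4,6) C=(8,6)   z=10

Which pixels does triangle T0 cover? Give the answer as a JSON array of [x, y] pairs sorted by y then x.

T0:
  2·area = 20  (B↔C swapped to make it positive)
  edge (14, 0)→(10, 6): d=(-4,6) inclusive
  edge (10, 6)→(8, 4): d=(-2,-2) inclusive
  edge (8, 4)→(14, 0): d=(6,-4) inclusive
    (2,0)@(5, 1): e=[50,0,-30] → ·  [on edge]
    (6,0)@(13, 1): e=[2,16,2] → #
    (7,0)@(15, 1): e=[-10,20,10] → ·
    (3,1)@(7, 3): e=[30,0,-10] → ·  [on edge]
    (5,1)@(11, 3): e=[6,8,6] → #
    (6,1)@(13, 3): e=[-6,12,14] → ·
    (4,2)@(9, 5): e=[10,0,10] → #  [on edge]
    (5,2)@(11, 5): e=[-2,4,18] → ·
    (4,3)@(9, 7): e=[2,-4,22] → ·
    (5,3)@(11, 7): e=[-10,0,30] → ·  [on edge]
  covered (3 px):
    · · · · · · # · · ·
    · · · · · # · · · ·
    · · · · # · · · · ·
    · · · · · · · · · ·
T1:
  degenerate (2·area = 0) — covers nothing
T2:
  2·area = 8
  edge (0, 8)→(4, 6): d=(4,-2) inclusive
  edge (4, 6)→(8, 6): d=(4,0) inclusive
  edge (8, 6)→(0, 8): d=(-8,2) inclusive
    (1,3)@(3, 7): e=[2,4,2] → #
    (2,3)@(5, 7): e=[6,4,-2] → ·
  covered (1 px):
    · · · · · · · · · ·
    · · · · · · · · · ·
    · · · · · · · · · ·
    · # · · · · · · · ·

Result: [[6,0],[5,1],[4,2]]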